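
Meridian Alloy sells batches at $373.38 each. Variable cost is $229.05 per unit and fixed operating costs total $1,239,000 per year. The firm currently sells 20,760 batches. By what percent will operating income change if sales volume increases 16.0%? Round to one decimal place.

+27.3%

Contribution at this volume is 20,760 × $144.33 = $2,996,290.80.
EBIT = $2,996,290.80 − $1,239,000 = $1,757,290.80.
So DOL = total CM / EBIT = $2,996,290.80 / $1,757,290.80 = 1.7051.
Operating income changes by 1.7051 × +16.0% = +27.3%.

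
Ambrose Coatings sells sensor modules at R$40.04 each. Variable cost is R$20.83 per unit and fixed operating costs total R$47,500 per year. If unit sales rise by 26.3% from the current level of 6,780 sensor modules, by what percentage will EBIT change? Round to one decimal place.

+41.4%

Total contribution margin = 6,780 × R$19.21 = R$130,243.80.
EBIT = R$130,243.80 − R$47,500 = R$82,743.80.
So DOL = total CM / EBIT = R$130,243.80 / R$82,743.80 = 1.5741.
Operating income changes by 1.5741 × +26.3% = +41.4%.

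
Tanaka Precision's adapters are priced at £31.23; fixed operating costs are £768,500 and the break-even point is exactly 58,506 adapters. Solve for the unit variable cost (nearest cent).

Contribution per unit must be FC / Q = £768,500 / 58,506 = £13.1354.
Hence VC = price − CM = £31.23 − £13.1354 = £18.09.

£18.09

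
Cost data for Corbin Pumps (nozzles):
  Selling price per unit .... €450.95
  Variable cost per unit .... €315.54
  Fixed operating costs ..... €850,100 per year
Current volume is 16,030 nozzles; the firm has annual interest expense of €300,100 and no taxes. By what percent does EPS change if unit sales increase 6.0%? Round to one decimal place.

Total contribution margin = 16,030 × €135.41 = €2,170,622.30.
Subtracting fixed costs: EBIT = €2,170,622.30 − €850,100 = €1,320,522.30.
After interest of €300,100.00, pre-tax earnings = €1,020,422.30.
Degree of combined leverage = contribution ÷ (EBIT − I) = €2,170,622.30 ÷ €1,020,422.30 = 2.1272.
EPS therefore changes by 2.1272 × (+6.0%) = +12.8%.

+12.8%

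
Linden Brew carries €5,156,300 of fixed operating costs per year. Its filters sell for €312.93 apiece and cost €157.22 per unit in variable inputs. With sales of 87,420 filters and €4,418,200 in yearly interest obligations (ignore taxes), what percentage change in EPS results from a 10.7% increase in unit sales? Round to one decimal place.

Contribution at this volume is 87,420 × €155.71 = €13,612,168.20.
EBIT = €13,612,168.20 − €5,156,300 = €8,455,868.20.
After interest of €4,418,200.00, pre-tax earnings = €4,037,668.20.
DCL = total CM / (EBIT − I) = €13,612,168.20 / €4,037,668.20 = 3.3713.
%ΔEPS = DCL × %ΔSales = 3.3713 × +10.7% = +36.1%.

+36.1%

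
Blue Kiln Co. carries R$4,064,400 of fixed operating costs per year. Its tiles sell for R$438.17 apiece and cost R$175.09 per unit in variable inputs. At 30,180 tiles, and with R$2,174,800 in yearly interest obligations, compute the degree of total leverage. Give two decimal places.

4.67

At 30,180 units, contribution = 30,180 × R$263.08 = R$7,939,754.40.
Subtracting fixed costs: EBIT = R$7,939,754.40 − R$4,064,400 = R$3,875,354.40. Interest = R$2,174,800.00.
DOL = R$7,939,754.40 ÷ R$3,875,354.40 = 2.0488; DFL = R$3,875,354.40 ÷ R$1,700,554.40 = 2.2789.
DCL = DOL × DFL = 2.0488 × 2.2789 = 4.6690.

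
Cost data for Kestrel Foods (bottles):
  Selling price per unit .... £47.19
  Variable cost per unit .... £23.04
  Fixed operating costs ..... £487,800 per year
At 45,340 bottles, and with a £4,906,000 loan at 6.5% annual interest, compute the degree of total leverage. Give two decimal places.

3.80

Total contribution margin = 45,340 × £24.15 = £1,094,961.00.
EBIT = £1,094,961.00 − £487,800 = £607,161.00. Interest = £318,890.00, so EBIT − I = £288,271.00.
Degree of total leverage = total CM / (EBIT − interest) = £1,094,961.00 / £288,271.00 = 3.7984.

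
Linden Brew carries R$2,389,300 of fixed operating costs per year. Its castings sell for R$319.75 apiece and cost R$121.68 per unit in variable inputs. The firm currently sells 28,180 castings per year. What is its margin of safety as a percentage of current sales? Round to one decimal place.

57.2%

Contribution margin per unit = R$319.75 − R$121.68 = R$198.07. Break-even units = R$2,389,300 ÷ R$198.07 = 12,062.91; break-even revenue = 12,062.91 × R$319.75 = R$3,857,114.53.
Current sales = 28,180 × R$319.75 = R$9,010,555.00.
Margin of safety = (R$9,010,555.00 − R$3,857,114.53) ÷ R$9,010,555.00 = 57.2%.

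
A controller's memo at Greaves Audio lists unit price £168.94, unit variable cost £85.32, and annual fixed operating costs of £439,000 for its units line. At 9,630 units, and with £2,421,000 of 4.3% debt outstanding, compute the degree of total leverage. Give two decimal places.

Contribution at this volume is 9,630 × £83.62 = £805,260.60.
Operating income = contribution − fixed costs = £805,260.60 − £439,000 = £366,260.60. Interest = £104,103.00, so EBIT − I = £262,157.60.
Degree of total leverage = total CM / (EBIT − interest) = £805,260.60 / £262,157.60 = 3.0717.

3.07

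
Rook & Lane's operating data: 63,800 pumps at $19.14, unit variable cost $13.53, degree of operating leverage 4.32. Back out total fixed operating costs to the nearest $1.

$275,067

At 63,800 units, contribution = 63,800 × $5.61 = $357,918.00.
Since DOL = CM ÷ EBIT, EBIT = $357,918.00 ÷ 4.32 = $82,851.39.
And FC = contribution − EBIT = $357,918.00 − $82,851.39 = $275,067.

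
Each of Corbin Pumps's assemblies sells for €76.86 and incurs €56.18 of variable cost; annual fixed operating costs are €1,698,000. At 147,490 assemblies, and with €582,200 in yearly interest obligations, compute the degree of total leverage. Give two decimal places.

3.96

At 147,490 units, contribution = 147,490 × €20.68 = €3,050,093.20.
EBIT = €3,050,093.20 − €1,698,000 = €1,352,093.20. Interest = €582,200.00, so EBIT − I = €769,893.20.
Degree of total leverage = total CM / (EBIT − interest) = €3,050,093.20 / €769,893.20 = 3.9617.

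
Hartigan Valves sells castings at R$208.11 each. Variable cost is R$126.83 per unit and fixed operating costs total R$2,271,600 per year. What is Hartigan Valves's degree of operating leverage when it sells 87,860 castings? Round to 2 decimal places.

Total contribution margin = 87,860 × R$81.28 = R$7,141,260.80.
EBIT = R$7,141,260.80 − R$2,271,600 = R$4,869,660.80.
So DOL = total CM / EBIT = R$7,141,260.80 / R$4,869,660.80 = 1.4665.

1.47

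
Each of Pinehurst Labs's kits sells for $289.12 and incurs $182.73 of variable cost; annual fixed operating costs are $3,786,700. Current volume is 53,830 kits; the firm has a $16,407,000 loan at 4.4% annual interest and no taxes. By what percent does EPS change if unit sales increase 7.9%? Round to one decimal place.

Contribution at this volume is 53,830 × $106.39 = $5,726,973.70.
EBIT = $5,726,973.70 − $3,786,700 = $1,940,273.70.
Interest = $721,908.00, so EBIT − I = $1,218,365.70.
DCL = total CM / (EBIT − I) = $5,726,973.70 / $1,218,365.70 = 4.7005.
%ΔEPS = DCL × %ΔSales = 4.7005 × +7.9% = +37.1%.

+37.1%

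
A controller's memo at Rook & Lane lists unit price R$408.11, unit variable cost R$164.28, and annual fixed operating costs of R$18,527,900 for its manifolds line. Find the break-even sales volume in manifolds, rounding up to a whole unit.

Unit CM = price − variable cost = R$408.11 − R$164.28 = R$243.83.
Break-even Q = R$18,527,900 / R$243.83 = 75,986.96 → 75,987 manifolds.

75,987 manifolds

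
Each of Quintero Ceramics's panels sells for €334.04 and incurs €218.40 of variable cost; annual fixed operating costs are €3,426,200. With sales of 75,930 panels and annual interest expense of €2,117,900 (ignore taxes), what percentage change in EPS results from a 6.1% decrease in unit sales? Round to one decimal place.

-16.5%

Contribution at this volume is 75,930 × €115.64 = €8,780,545.20.
Subtracting fixed costs: EBIT = €8,780,545.20 − €3,426,200 = €5,354,345.20.
After interest of €2,117,900.00, pre-tax earnings = €3,236,445.20.
Degree of combined leverage = contribution ÷ (EBIT − I) = €8,780,545.20 ÷ €3,236,445.20 = 2.7130.
EPS therefore changes by 2.7130 × (-6.1%) = -16.5%.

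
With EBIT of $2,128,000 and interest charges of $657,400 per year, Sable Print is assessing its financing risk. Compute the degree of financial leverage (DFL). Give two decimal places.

Interest = $657,400.00.
Degree of financial leverage = EBIT / (EBIT − interest) = $2,128,000 / $1,470,600.00 = 1.4470.

1.45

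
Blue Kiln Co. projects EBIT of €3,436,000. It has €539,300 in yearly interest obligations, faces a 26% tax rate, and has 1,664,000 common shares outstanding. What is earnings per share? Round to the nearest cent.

Pre-tax income = €3,436,000 − €539,300.00 = €2,896,700.00.
Net income = €2,896,700.00 × (1 − 0.26) = €2,143,558.00.
Per share: €2,143,558.00 / 1,664,000 shares = €1.29.

€1.29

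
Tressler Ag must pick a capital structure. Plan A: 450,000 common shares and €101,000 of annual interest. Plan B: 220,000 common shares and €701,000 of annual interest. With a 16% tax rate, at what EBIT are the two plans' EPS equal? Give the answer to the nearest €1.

At indifference, (EBIT − 101,000)(1 − t)/450,000 = (EBIT − 701,000)(1 − t)/220,000.
The (1 − t) factor cancels: (EBIT − 101,000) × 220,000 = (EBIT − 701,000) × 450,000.
Solving, EBIT = (701,000·450,000 − 101,000·220,000) / (450,000 − 220,000) = 293,230,000,000 / 230,000 = 1,274,913.04.

€1,274,913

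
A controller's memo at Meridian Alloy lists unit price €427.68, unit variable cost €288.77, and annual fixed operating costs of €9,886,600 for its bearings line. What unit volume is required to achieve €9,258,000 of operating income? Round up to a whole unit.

137,821 bearings

Contribution margin per unit = €427.68 − €288.77 = €138.91.
Need Q such that Q × €138.91 − €9,886,600 = €9,258,000, i.e. Q = €19,144,600 / €138.91 = 137,820.17 → 137,821.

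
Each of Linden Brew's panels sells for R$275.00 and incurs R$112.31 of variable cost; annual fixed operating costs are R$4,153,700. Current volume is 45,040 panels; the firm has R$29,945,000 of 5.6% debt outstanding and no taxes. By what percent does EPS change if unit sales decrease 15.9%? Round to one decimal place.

-77.8%

At 45,040 units, contribution = 45,040 × R$162.69 = R$7,327,557.60.
EBIT = R$7,327,557.60 − R$4,153,700 = R$3,173,857.60.
After interest of R$1,676,920.00, pre-tax earnings = R$1,496,937.60.
DCL = total CM / (EBIT − I) = R$7,327,557.60 / R$1,496,937.60 = 4.8950.
EPS therefore changes by 4.8950 × (-15.9%) = -77.8%.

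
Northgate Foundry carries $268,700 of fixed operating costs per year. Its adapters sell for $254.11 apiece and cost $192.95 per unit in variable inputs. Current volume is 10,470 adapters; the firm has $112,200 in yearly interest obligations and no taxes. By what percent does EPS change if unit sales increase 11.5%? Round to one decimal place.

Contribution at this volume is 10,470 × $61.16 = $640,345.20.
Operating income = contribution − fixed costs = $640,345.20 − $268,700 = $371,645.20.
Interest = $112,200.00, so EBIT − I = $259,445.20.
Degree of combined leverage = contribution ÷ (EBIT − I) = $640,345.20 ÷ $259,445.20 = 2.4681.
%ΔEPS = DCL × %ΔSales = 2.4681 × +11.5% = +28.4%.

+28.4%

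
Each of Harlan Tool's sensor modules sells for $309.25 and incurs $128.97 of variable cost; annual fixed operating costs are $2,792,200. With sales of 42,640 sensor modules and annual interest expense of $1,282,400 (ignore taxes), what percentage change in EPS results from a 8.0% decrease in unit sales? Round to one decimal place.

At 42,640 units, contribution = 42,640 × $180.28 = $7,687,139.20.
Subtracting fixed costs: EBIT = $7,687,139.20 − $2,792,200 = $4,894,939.20.
After interest of $1,282,400.00, pre-tax earnings = $3,612,539.20.
Degree of combined leverage = contribution ÷ (EBIT − I) = $7,687,139.20 ÷ $3,612,539.20 = 2.1279.
%ΔEPS = DCL × %ΔSales = 2.1279 × -8.0% = -17.0%.

-17.0%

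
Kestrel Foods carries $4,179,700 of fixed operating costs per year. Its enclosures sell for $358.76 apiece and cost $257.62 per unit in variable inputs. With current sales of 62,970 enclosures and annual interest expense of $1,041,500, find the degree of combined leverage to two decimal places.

Total contribution margin = 62,970 × $101.14 = $6,368,785.80.
EBIT = $6,368,785.80 − $4,179,700 = $2,189,085.80. Interest = $1,041,500.00.
DOL = $6,368,785.80 ÷ $2,189,085.80 = 2.9093; DFL = $2,189,085.80 ÷ $1,147,585.80 = 1.9076.
Combined leverage = 2.9093 × 1.9076 = 5.5498.

5.55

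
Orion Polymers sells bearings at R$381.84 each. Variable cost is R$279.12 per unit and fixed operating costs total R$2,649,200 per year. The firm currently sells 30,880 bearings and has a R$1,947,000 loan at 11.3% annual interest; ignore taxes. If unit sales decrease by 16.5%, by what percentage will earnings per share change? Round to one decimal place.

-172.9%

Contribution at this volume is 30,880 × R$102.72 = R$3,171,993.60.
Operating income = contribution − fixed costs = R$3,171,993.60 − R$2,649,200 = R$522,793.60.
Interest = R$220,011.00, so EBIT − I = R$302,782.60.
DCL = total CM / (EBIT − I) = R$3,171,993.60 / R$302,782.60 = 10.4761.
%ΔEPS = DCL × %ΔSales = 10.4761 × -16.5% = -172.9%.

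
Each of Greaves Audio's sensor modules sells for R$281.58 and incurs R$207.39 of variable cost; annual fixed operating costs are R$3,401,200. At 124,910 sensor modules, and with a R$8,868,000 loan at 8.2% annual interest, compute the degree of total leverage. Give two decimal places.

1.80

Total contribution margin = 124,910 × R$74.19 = R$9,267,072.90.
Operating income = contribution − fixed costs = R$9,267,072.90 − R$3,401,200 = R$5,865,872.90. Interest = R$727,176.00.
DOL = R$9,267,072.90 ÷ R$5,865,872.90 = 1.5798; DFL = R$5,865,872.90 ÷ R$5,138,696.90 = 1.1415.
DCL = DOL × DFL = 1.5798 × 1.1415 = 1.8033.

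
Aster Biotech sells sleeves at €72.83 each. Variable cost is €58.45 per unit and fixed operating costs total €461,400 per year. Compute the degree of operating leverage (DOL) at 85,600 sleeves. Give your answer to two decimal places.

At 85,600 units, contribution = 85,600 × €14.38 = €1,230,928.00.
Operating income = contribution − fixed costs = €1,230,928.00 − €461,400 = €769,528.00.
Degree of operating leverage = €1,230,928.00 / €769,528.00 = 1.5996.

1.60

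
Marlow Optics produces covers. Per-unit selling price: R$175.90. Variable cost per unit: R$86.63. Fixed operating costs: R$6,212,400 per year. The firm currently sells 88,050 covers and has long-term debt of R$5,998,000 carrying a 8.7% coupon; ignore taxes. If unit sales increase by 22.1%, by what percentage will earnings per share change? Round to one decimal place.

+154.3%

At 88,050 units, contribution = 88,050 × R$89.27 = R$7,860,223.50.
Operating income = contribution − fixed costs = R$7,860,223.50 − R$6,212,400 = R$1,647,823.50.
Interest = R$521,826.00, so EBIT − I = R$1,125,997.50.
DCL = total CM / (EBIT − I) = R$7,860,223.50 / R$1,125,997.50 = 6.9807.
%ΔEPS = DCL × %ΔSales = 6.9807 × +22.1% = +154.3%.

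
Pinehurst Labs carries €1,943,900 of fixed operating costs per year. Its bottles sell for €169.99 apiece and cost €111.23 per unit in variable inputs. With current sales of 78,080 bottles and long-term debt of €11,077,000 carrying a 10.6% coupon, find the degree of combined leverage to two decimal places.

At 78,080 units, contribution = 78,080 × €58.76 = €4,587,980.80.
EBIT = €4,587,980.80 − €1,943,900 = €2,644,080.80. Interest = €1,174,162.00.
DOL = €4,587,980.80 ÷ €2,644,080.80 = 1.7352; DFL = €2,644,080.80 ÷ €1,469,918.80 = 1.7988.
Combined leverage = 1.7352 × 1.7988 = 3.1213.

3.12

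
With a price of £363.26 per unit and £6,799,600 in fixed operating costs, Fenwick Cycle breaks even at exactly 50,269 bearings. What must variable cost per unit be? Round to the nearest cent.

Contribution per unit must be FC / Q = £6,799,600 / 50,269 = £135.2643.
Hence VC = price − CM = £363.26 − £135.2643 = £228.00.

£228.00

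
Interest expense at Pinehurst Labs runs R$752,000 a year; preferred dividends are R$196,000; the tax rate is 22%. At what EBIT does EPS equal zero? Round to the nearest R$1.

Grossing the preferred dividend up to pre-tax terms: R$196,000 / (1 − 0.22) = R$251,282.05.
Financial break-even EBIT = interest + D_p ÷ (1 − t) = R$752,000 + R$251,282.05 = R$1,003,282.05.

R$1,003,282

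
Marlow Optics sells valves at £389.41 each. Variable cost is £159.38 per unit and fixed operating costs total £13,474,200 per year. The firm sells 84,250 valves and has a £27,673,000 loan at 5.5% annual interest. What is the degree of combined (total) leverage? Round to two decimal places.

At 84,250 units, contribution = 84,250 × £230.03 = £19,380,027.50.
EBIT = £19,380,027.50 − £13,474,200 = £5,905,827.50. Interest = £1,522,015.00, so EBIT − I = £4,383,812.50.
Degree of total leverage = total CM / (EBIT − interest) = £19,380,027.50 / £4,383,812.50 = 4.4208.

4.42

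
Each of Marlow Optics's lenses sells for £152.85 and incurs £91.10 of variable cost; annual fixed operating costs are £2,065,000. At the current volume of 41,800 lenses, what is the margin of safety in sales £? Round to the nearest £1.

Each unit contributes £152.85 − £91.10 = £61.75. Break-even units = £2,065,000 ÷ £61.75 = 33,441.30; break-even revenue = 33,441.30 × £152.85 = £5,111,502.02.
Actual sales revenue = 41,800 × £152.85 = £6,389,130.00.
Margin of safety = £6,389,130.00 − £5,111,502.02 = £1,277,628.

£1,277,628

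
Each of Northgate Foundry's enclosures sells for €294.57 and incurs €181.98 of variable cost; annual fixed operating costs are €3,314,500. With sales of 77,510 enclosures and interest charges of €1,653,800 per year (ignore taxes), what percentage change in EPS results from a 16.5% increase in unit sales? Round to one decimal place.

At 77,510 units, contribution = 77,510 × €112.59 = €8,726,850.90.
EBIT = €8,726,850.90 − €3,314,500 = €5,412,350.90.
After interest of €1,653,800.00, pre-tax earnings = €3,758,550.90.
Degree of combined leverage = contribution ÷ (EBIT − I) = €8,726,850.90 ÷ €3,758,550.90 = 2.3219.
EPS therefore changes by 2.3219 × (+16.5%) = +38.3%.

+38.3%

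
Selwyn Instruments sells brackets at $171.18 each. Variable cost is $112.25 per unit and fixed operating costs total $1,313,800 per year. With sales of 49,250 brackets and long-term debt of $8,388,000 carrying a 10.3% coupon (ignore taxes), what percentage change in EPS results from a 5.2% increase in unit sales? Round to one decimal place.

Contribution at this volume is 49,250 × $58.93 = $2,902,302.50.
EBIT = $2,902,302.50 − $1,313,800 = $1,588,502.50.
Interest = $863,964.00, so EBIT − I = $724,538.50.
Degree of combined leverage = contribution ÷ (EBIT − I) = $2,902,302.50 ÷ $724,538.50 = 4.0057.
EPS therefore changes by 4.0057 × (+5.2%) = +20.8%.

+20.8%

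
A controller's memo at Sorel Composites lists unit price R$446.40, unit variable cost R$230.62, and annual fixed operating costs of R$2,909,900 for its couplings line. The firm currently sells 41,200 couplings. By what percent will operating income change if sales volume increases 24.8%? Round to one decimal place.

At 41,200 units, contribution = 41,200 × R$215.78 = R$8,890,136.00.
EBIT = R$8,890,136.00 − R$2,909,900 = R$5,980,236.00.
Degree of operating leverage = R$8,890,136.00 / R$5,980,236.00 = 1.4866.
Operating income changes by 1.4866 × +24.8% = +36.9%.

+36.9%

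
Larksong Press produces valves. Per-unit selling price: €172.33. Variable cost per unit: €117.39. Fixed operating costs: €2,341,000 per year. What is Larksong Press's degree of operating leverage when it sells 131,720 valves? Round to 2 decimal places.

1.48

Total contribution margin = 131,720 × €54.94 = €7,236,696.80.
Subtracting fixed costs: EBIT = €7,236,696.80 − €2,341,000 = €4,895,696.80.
Degree of operating leverage = €7,236,696.80 / €4,895,696.80 = 1.4782.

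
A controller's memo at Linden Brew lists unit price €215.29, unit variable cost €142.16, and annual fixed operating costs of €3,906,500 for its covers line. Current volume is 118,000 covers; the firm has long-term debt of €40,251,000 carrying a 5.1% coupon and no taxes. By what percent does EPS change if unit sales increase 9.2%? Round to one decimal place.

+29.7%

At 118,000 units, contribution = 118,000 × €73.13 = €8,629,340.00.
Subtracting fixed costs: EBIT = €8,629,340.00 − €3,906,500 = €4,722,840.00.
After interest of €2,052,801.00, pre-tax earnings = €2,670,039.00.
Degree of combined leverage = contribution ÷ (EBIT − I) = €8,629,340.00 ÷ €2,670,039.00 = 3.2319.
%ΔEPS = DCL × %ΔSales = 3.2319 × +9.2% = +29.7%.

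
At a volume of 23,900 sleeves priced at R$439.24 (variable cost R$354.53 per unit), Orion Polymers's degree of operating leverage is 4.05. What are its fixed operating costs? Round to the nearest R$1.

Total contribution margin = 23,900 × R$84.71 = R$2,024,569.00.
DOL = contribution / EBIT, so EBIT = R$2,024,569.00 / 4.05 = R$499,893.58.
And FC = contribution − EBIT = R$2,024,569.00 − R$499,893.58 = R$1,524,675.

R$1,524,675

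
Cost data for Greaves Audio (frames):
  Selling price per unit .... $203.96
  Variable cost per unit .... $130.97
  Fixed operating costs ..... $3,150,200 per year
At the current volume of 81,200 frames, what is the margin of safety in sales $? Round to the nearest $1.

Unit CM = price − variable cost = $203.96 − $130.97 = $72.99. Break-even units = $3,150,200 ÷ $72.99 = 43,159.34; break-even revenue = 43,159.34 × $203.96 = $8,802,778.35.
Current sales = 81,200 × $203.96 = $16,561,552.00.
Margin of safety = $16,561,552.00 − $8,802,778.35 = $7,758,774.

$7,758,774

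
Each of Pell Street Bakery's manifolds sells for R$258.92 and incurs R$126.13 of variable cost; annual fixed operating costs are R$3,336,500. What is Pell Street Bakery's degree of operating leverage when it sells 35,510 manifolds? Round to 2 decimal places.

At 35,510 units, contribution = 35,510 × R$132.79 = R$4,715,372.90.
Subtracting fixed costs: EBIT = R$4,715,372.90 − R$3,336,500 = R$1,378,872.90.
So DOL = total CM / EBIT = R$4,715,372.90 / R$1,378,872.90 = 3.4197.

3.42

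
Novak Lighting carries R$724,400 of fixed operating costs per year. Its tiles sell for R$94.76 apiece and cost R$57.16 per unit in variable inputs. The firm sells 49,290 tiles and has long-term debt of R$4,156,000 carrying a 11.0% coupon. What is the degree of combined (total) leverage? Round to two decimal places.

2.76

At 49,290 units, contribution = 49,290 × R$37.60 = R$1,853,304.00.
Subtracting fixed costs: EBIT = R$1,853,304.00 − R$724,400 = R$1,128,904.00. Interest = R$457,160.00.
DOL = R$1,853,304.00 ÷ R$1,128,904.00 = 1.6417; DFL = R$1,128,904.00 ÷ R$671,744.00 = 1.6806.
DCL = DOL × DFL = 1.6417 × 1.6806 = 2.7590.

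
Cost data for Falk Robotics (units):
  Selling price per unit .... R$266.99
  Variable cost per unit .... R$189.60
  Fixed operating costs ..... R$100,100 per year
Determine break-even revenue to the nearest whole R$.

Contribution margin per unit = R$266.99 − R$189.60 = R$77.39, a CM ratio of R$77.39 ÷ R$266.99 = 0.2899.
Break-even revenue = fixed costs × price ÷ CM = R$100,100 × R$266.99 ÷ R$77.39 = R$345,338.

R$345,338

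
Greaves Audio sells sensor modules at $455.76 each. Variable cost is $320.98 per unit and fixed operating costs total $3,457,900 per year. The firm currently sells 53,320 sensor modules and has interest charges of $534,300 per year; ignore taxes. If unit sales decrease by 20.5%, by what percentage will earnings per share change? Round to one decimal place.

Total contribution margin = 53,320 × $134.78 = $7,186,469.60.
Operating income = contribution − fixed costs = $7,186,469.60 − $3,457,900 = $3,728,569.60.
After interest of $534,300.00, pre-tax earnings = $3,194,269.60.
DCL = total CM / (EBIT − I) = $7,186,469.60 / $3,194,269.60 = 2.2498.
%ΔEPS = DCL × %ΔSales = 2.2498 × -20.5% = -46.1%.

-46.1%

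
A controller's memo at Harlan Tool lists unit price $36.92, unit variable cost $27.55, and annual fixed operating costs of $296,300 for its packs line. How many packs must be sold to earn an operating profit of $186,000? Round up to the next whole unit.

Unit CM = price − variable cost = $36.92 − $27.55 = $9.37.
Need Q such that Q × $9.37 − $296,300 = $186,000, i.e. Q = $482,300 / $9.37 = 51,472.79 → 51,473.

51,473 packs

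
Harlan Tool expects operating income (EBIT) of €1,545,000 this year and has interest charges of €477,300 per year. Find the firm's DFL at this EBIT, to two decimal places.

Interest = €477,300.00.
Degree of financial leverage = EBIT / (EBIT − interest) = €1,545,000 / €1,067,700.00 = 1.4470.

1.45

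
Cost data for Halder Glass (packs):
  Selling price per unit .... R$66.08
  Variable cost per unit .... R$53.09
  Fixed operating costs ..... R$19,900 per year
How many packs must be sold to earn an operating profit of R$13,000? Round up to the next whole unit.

Unit CM = price − variable cost = R$66.08 − R$53.09 = R$12.99.
Need Q such that Q × R$12.99 − R$19,900 = R$13,000, i.e. Q = R$32,900 / R$12.99 = 2,532.72 → 2,533.

2,533 packs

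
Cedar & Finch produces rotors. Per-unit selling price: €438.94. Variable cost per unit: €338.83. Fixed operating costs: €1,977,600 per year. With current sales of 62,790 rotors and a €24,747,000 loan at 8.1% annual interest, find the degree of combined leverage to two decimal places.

2.73

At 62,790 units, contribution = 62,790 × €100.11 = €6,285,906.90.
Subtracting fixed costs: EBIT = €6,285,906.90 − €1,977,600 = €4,308,306.90. Interest = €2,004,507.00, so EBIT − I = €2,303,799.90.
Degree of total leverage = total CM / (EBIT − interest) = €6,285,906.90 / €2,303,799.90 = 2.7285.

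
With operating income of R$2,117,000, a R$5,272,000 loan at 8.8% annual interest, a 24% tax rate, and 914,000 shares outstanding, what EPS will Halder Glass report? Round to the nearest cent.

R$1.37

Interest = R$463,936.00, so EBT = R$2,117,000 − R$463,936.00 = R$1,653,064.00.
Net income = R$1,653,064.00 × (1 − 0.24) = R$1,256,328.64.
EPS = R$1,256,328.64 ÷ 914,000 = R$1.37.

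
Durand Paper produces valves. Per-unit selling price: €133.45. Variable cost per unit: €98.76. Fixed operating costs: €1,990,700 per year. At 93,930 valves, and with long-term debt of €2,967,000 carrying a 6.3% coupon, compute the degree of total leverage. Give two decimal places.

Contribution at this volume is 93,930 × €34.69 = €3,258,431.70.
Operating income = contribution − fixed costs = €3,258,431.70 − €1,990,700 = €1,267,731.70. Interest = €186,921.00, so EBIT − I = €1,080,810.70.
Degree of total leverage = total CM / (EBIT − interest) = €3,258,431.70 / €1,080,810.70 = 3.0148.

3.01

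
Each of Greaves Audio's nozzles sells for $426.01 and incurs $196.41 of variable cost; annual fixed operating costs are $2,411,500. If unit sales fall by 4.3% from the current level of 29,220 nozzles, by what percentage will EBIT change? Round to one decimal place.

Total contribution margin = 29,220 × $229.60 = $6,708,912.00.
EBIT = $6,708,912.00 − $2,411,500 = $4,297,412.00.
DOL = contribution ÷ EBIT = $6,708,912.00 ÷ $4,297,412.00 = 1.5612.
Operating income changes by 1.5612 × -4.3% = -6.7%.

-6.7%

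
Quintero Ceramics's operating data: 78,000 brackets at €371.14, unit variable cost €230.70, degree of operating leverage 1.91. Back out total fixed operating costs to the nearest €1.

At 78,000 units, contribution = 78,000 × €140.44 = €10,954,320.00.
Since DOL = CM ÷ EBIT, EBIT = €10,954,320.00 ÷ 1.91 = €5,735,246.07.
Fixed costs = CM − EBIT = €10,954,320.00 − €5,735,246.07 = €5,219,074.

€5,219,074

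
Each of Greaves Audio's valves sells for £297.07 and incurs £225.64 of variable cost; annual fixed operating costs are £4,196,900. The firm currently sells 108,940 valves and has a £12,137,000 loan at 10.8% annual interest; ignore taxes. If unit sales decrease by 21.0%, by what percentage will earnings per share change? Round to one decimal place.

Contribution at this volume is 108,940 × £71.43 = £7,781,584.20.
EBIT = £7,781,584.20 − £4,196,900 = £3,584,684.20.
Interest = £1,310,796.00, so EBIT − I = £2,273,888.20.
DCL = total CM / (EBIT − I) = £7,781,584.20 / £2,273,888.20 = 3.4221.
EPS therefore changes by 3.4221 × (-21.0%) = -71.9%.

-71.9%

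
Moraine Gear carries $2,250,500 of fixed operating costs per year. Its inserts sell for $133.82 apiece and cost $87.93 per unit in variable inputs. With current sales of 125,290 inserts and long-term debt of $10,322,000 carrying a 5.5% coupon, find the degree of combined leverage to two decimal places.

Contribution at this volume is 125,290 × $45.89 = $5,749,558.10.
Subtracting fixed costs: EBIT = $5,749,558.10 − $2,250,500 = $3,499,058.10. Interest = $567,710.00, so EBIT − I = $2,931,348.10.
Degree of total leverage = total CM / (EBIT − interest) = $5,749,558.10 / $2,931,348.10 = 1.9614.

1.96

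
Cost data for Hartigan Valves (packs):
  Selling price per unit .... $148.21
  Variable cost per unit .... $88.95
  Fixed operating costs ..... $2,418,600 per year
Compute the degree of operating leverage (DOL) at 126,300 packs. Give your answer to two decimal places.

1.48

Total contribution margin = 126,300 × $59.26 = $7,484,538.00.
Subtracting fixed costs: EBIT = $7,484,538.00 − $2,418,600 = $5,065,938.00.
DOL = contribution ÷ EBIT = $7,484,538.00 ÷ $5,065,938.00 = 1.4774.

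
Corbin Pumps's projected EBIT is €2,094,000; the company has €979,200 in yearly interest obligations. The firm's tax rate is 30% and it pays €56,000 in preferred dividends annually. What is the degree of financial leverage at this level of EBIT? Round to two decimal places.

Interest = €979,200.00.
Pre-tax preferred-dividend burden = €56,000 ÷ (1 − 0.30) = €80,000.00.
DFL = EBIT ÷ [EBIT − I − D_p/(1−t)] = €2,094,000 ÷ [€2,094,000 − €979,200.00 − €80,000.00] = €2,094,000 ÷ €1,034,800.00 = 2.0236.

2.02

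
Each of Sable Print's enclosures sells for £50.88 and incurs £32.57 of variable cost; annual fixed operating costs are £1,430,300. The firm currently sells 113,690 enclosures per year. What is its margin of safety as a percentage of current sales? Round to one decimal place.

Unit CM = price − variable cost = £50.88 − £32.57 = £18.31. Break-even units = £1,430,300 ÷ £18.31 = 78,115.78; break-even revenue = 78,115.78 × £50.88 = £3,974,531.08.
Actual sales revenue = 113,690 × £50.88 = £5,784,547.20.
Margin of safety = (£5,784,547.20 − £3,974,531.08) ÷ £5,784,547.20 = 31.3%.

31.3%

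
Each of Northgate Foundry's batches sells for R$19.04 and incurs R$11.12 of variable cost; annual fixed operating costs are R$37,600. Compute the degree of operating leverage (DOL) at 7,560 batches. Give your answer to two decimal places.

2.69

Contribution at this volume is 7,560 × R$7.92 = R$59,875.20.
EBIT = R$59,875.20 − R$37,600 = R$22,275.20.
Degree of operating leverage = R$59,875.20 / R$22,275.20 = 2.6880.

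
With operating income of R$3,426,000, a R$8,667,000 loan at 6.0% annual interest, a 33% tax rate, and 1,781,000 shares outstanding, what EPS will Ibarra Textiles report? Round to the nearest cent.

Pre-tax income = R$3,426,000 − R$520,020.00 = R$2,905,980.00.
After tax at 33%: net income = R$2,905,980.00 × 0.67 = R$1,947,006.60.
EPS = R$1,947,006.60 ÷ 1,781,000 = R$1.09.

R$1.09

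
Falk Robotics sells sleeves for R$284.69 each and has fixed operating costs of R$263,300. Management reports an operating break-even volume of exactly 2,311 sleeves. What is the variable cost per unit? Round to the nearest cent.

Contribution per unit must be FC / Q = R$263,300 / 2,311 = R$113.9334.
Hence VC = price − CM = R$284.69 − R$113.9334 = R$170.76.

R$170.76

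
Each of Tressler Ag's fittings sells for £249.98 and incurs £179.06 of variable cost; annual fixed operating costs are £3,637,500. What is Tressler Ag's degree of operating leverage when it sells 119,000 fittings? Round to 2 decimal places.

1.76

At 119,000 units, contribution = 119,000 × £70.92 = £8,439,480.00.
EBIT = £8,439,480.00 − £3,637,500 = £4,801,980.00.
Degree of operating leverage = £8,439,480.00 / £4,801,980.00 = 1.7575.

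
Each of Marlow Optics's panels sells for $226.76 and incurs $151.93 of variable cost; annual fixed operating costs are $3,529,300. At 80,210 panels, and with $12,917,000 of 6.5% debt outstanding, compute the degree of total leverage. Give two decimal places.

3.68

At 80,210 units, contribution = 80,210 × $74.83 = $6,002,114.30.
Subtracting fixed costs: EBIT = $6,002,114.30 − $3,529,300 = $2,472,814.30. Interest = $839,605.00, so EBIT − I = $1,633,209.30.
DCL = contribution ÷ (EBIT − I) = $6,002,114.30 ÷ $1,633,209.30 = 3.6750.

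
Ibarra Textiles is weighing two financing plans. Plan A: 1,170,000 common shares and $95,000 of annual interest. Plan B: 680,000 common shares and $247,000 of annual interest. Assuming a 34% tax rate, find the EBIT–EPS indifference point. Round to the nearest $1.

Set EPS_A = EPS_B: (EBIT − $95,000)(1 − 0.34) ÷ 1,170,000 = (EBIT − $247,000)(1 − 0.34) ÷ 680,000.
The (1 − t) factor cancels: (EBIT − 95,000) × 680,000 = (EBIT − 247,000) × 1,170,000.
Solving, EBIT = (247,000·1,170,000 − 95,000·680,000) / (1,170,000 − 680,000) = 224,390,000,000 / 490,000 = 457,938.78.

$457,939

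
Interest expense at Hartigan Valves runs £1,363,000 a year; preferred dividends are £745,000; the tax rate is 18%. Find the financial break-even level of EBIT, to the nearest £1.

Grossing the preferred dividend up to pre-tax terms: £745,000 / (1 − 0.18) = £908,536.59.
EPS = 0 when EBIT covers interest plus the pre-tax preferred burden: £1,363,000 + £908,536.59 = £2,271,536.59.

£2,271,537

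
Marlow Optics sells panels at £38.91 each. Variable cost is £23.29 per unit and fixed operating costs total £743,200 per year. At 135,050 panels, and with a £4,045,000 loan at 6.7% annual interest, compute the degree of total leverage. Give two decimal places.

Total contribution margin = 135,050 × £15.62 = £2,109,481.00.
Operating income = contribution − fixed costs = £2,109,481.00 − £743,200 = £1,366,281.00. Interest = £271,015.00.
DOL = £2,109,481.00 ÷ £1,366,281.00 = 1.5440; DFL = £1,366,281.00 ÷ £1,095,266.00 = 1.2474.
DCL = DOL × DFL = 1.5440 × 1.2474 = 1.9260.

1.93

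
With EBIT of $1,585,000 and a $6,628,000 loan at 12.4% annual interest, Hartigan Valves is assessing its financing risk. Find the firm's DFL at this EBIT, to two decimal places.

Interest = $821,872.00.
Degree of financial leverage = EBIT / (EBIT − interest) = $1,585,000 / $763,128.00 = 2.0770.

2.08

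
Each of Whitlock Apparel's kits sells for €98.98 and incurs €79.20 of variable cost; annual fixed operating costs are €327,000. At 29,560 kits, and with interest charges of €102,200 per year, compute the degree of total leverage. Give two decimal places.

3.76

At 29,560 units, contribution = 29,560 × €19.78 = €584,696.80.
Subtracting fixed costs: EBIT = €584,696.80 − €327,000 = €257,696.80. Interest = €102,200.00.
DOL = €584,696.80 ÷ €257,696.80 = 2.2689; DFL = €257,696.80 ÷ €155,496.80 = 1.6572.
Combined leverage = 2.2689 × 1.6572 = 3.7600.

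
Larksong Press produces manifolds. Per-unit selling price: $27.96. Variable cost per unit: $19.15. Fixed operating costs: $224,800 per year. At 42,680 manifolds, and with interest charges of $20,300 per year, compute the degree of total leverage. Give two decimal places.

At 42,680 units, contribution = 42,680 × $8.81 = $376,010.80.
EBIT = $376,010.80 − $224,800 = $151,210.80. Interest = $20,300.00.
DOL = $376,010.80 ÷ $151,210.80 = 2.4867; DFL = $151,210.80 ÷ $130,910.80 = 1.1551.
DCL = DOL × DFL = 2.4867 × 1.1551 = 2.8724.

2.87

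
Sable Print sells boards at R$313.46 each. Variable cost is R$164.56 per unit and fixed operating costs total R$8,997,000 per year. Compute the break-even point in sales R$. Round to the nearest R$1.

R$18,940,226

CM per unit = R$313.46 − R$164.56 = R$148.90; CM ratio = R$148.90 / R$313.46 = 0.4750.
Break-even revenue = fixed costs × price ÷ CM = R$8,997,000 × R$313.46 ÷ R$148.90 = R$18,940,226.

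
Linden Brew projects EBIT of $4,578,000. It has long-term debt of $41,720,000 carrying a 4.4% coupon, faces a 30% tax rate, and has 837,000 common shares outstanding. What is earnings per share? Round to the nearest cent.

$2.29

Interest = $1,835,680.00, so EBT = $4,578,000 − $1,835,680.00 = $2,742,320.00.
Net income = $2,742,320.00 × (1 − 0.30) = $1,919,624.00.
EPS = $1,919,624.00 ÷ 837,000 = $2.29.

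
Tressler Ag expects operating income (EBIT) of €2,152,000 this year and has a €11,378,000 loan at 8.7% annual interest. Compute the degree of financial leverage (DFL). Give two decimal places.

Annual interest charges come to €989,886.00.
Degree of financial leverage = EBIT / (EBIT − interest) = €2,152,000 / €1,162,114.00 = 1.8518.

1.85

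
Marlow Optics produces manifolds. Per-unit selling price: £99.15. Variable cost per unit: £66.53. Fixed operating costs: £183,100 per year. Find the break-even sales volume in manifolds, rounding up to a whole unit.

Each unit contributes £99.15 − £66.53 = £32.62.
Break-even volume = fixed costs ÷ CM per unit = £183,100 ÷ £32.62 = 5,613.12, so 5,614 manifolds.

5,614 manifolds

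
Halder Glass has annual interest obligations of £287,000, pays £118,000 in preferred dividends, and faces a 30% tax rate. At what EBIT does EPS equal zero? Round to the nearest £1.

£455,571

Preferred dividends are paid after tax, so their pre-tax equivalent is £118,000 ÷ (1 − 0.30) = £168,571.43.
EPS = 0 when EBIT covers interest plus the pre-tax preferred burden: £287,000 + £168,571.43 = £455,571.43.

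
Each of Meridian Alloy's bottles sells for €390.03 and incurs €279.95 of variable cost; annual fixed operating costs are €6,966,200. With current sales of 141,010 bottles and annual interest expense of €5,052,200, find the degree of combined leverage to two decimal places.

4.43

Total contribution margin = 141,010 × €110.08 = €15,522,380.80.
Subtracting fixed costs: EBIT = €15,522,380.80 − €6,966,200 = €8,556,180.80. Interest = €5,052,200.00, so EBIT − I = €3,503,980.80.
DCL = contribution ÷ (EBIT − I) = €15,522,380.80 ÷ €3,503,980.80 = 4.4299.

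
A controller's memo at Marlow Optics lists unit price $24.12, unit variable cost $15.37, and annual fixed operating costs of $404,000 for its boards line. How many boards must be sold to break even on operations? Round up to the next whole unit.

46,172 boards

Contribution margin per unit = $24.12 − $15.37 = $8.75.
Break-even volume = fixed costs ÷ CM per unit = $404,000 ÷ $8.75 = 46,171.43, so 46,172 boards.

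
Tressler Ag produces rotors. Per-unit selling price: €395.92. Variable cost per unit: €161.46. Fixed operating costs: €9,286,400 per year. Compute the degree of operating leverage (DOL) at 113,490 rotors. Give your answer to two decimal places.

At 113,490 units, contribution = 113,490 × €234.46 = €26,608,865.40.
EBIT = €26,608,865.40 − €9,286,400 = €17,322,465.40.
So DOL = total CM / EBIT = €26,608,865.40 / €17,322,465.40 = 1.5361.

1.54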